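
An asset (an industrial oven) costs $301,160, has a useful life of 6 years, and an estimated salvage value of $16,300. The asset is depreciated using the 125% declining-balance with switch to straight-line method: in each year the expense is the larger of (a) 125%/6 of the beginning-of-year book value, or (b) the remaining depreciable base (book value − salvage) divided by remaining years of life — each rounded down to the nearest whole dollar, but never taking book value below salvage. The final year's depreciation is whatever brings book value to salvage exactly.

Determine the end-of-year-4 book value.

$102,525

Depreciable base = $301,160 − $16,300 = $284,860.
Year 1: DB = ⌊$301,160 × 125%/6⌋ = $62,741; SL = ⌊$284,860/6⌋ = $47,476 → take DB $62,741. Book value $238,419.
Year 2: DB = ⌊$238,419 × 125%/6⌋ = $49,670; SL = ⌊$222,119/5⌋ = $44,423 → take DB $49,670. Book value $188,749.
Year 3: DB = ⌊$188,749 × 125%/6⌋ = $39,322; SL = ⌊$172,449/4⌋ = $43,112 → take SL $43,112. Book value $145,637.
Year 4: DB = ⌊$145,637 × 125%/6⌋ = $30,341; SL = ⌊$129,337/3⌋ = $43,112 → take SL $43,112. Book value $102,525.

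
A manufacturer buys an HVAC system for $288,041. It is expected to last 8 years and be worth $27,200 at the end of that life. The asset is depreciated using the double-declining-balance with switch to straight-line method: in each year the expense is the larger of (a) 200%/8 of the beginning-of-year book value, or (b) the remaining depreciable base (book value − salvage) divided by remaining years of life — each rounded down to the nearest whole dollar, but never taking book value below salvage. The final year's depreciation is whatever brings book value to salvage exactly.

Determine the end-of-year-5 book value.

Depreciable base = $288,041 − $27,200 = $260,841.
Year 1: DB = ⌊$288,041 × 200%/8⌋ = $72,010; SL = ⌊$260,841/8⌋ = $32,605 → take DB $72,010. Book value $216,031.
Year 2: DB = ⌊$216,031 × 200%/8⌋ = $54,007; SL = ⌊$188,831/7⌋ = $26,975 → take DB $54,007. Book value $162,024.
Year 3: DB = ⌊$162,024 × 200%/8⌋ = $40,506; SL = ⌊$134,824/6⌋ = $22,470 → take DB $40,506. Book value $121,518.
Year 4: DB = ⌊$121,518 × 200%/8⌋ = $30,379; SL = ⌊$94,318/5⌋ = $18,863 → take DB $30,379. Book value $91,139.
Year 5: DB = ⌊$91,139 × 200%/8⌋ = $22,784; SL = ⌊$63,939/4⌋ = $15,984 → take DB $22,784. Book value $68,355.

$68,355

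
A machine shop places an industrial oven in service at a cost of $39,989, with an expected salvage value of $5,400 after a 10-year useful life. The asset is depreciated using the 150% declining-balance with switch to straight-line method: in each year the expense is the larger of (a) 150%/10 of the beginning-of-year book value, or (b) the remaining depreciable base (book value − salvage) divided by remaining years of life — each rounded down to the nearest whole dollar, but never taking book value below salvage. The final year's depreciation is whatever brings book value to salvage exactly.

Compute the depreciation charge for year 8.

Depreciable base = $39,989 − $5,400 = $34,589.
Year 1: DB = ⌊$39,989 × 150%/10⌋ = $5,998; SL = ⌊$34,589/10⌋ = $3,458 → take DB $5,998. Book value $33,991.
Year 2: DB = ⌊$33,991 × 150%/10⌋ = $5,098; SL = ⌊$28,591/9⌋ = $3,176 → take DB $5,098. Book value $28,893.
Year 3: DB = ⌊$28,893 × 150%/10⌋ = $4,333; SL = ⌊$23,493/8⌋ = $2,936 → take DB $4,333. Book value $24,560.
Year 4: DB = ⌊$24,560 × 150%/10⌋ = $3,684; SL = ⌊$19,160/7⌋ = $2,737 → take DB $3,684. Book value $20,876.
Year 5: DB = ⌊$20,876 × 150%/10⌋ = $3,131; SL = ⌊$15,476/6⌋ = $2,579 → take DB $3,131. Book value $17,745.
Year 6: DB = ⌊$17,745 × 150%/10⌋ = $2,661; SL = ⌊$12,345/5⌋ = $2,469 → take DB $2,661. Book value $15,084.
Year 7: DB = ⌊$15,084 × 150%/10⌋ = $2,262; SL = ⌊$9,684/4⌋ = $2,421 → take SL $2,421. Book value $12,663.
Year 8: DB = ⌊$12,663 × 150%/10⌋ = $1,899; SL = ⌊$7,263/3⌋ = $2,421 → take SL $2,421. Book value $10,242.

$2,421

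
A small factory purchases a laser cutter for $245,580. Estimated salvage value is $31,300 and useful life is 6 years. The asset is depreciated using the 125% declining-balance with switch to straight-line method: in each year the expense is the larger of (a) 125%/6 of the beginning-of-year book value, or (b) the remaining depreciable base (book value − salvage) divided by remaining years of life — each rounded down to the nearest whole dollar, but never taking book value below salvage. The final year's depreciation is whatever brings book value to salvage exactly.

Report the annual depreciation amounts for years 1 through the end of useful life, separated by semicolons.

$51,162; $40,503; $32,065; $30,183; $30,183; $30,184

Depreciable base = $245,580 − $31,300 = $214,280.
Year 1: DB = ⌊$245,580 × 125%/6⌋ = $51,162; SL = ⌊$214,280/6⌋ = $35,713 → take DB $51,162. Book value $194,418.
Year 2: DB = ⌊$194,418 × 125%/6⌋ = $40,503; SL = ⌊$163,118/5⌋ = $32,623 → take DB $40,503. Book value $153,915.
Year 3: DB = ⌊$153,915 × 125%/6⌋ = $32,065; SL = ⌊$122,615/4⌋ = $30,653 → take DB $32,065. Book value $121,850.
Year 4: DB = ⌊$121,850 × 125%/6⌋ = $25,385; SL = ⌊$90,550/3⌋ = $30,183 → take SL $30,183. Book value $91,667.
Year 5: DB = ⌊$91,667 × 125%/6⌋ = $19,097; SL = ⌊$60,367/2⌋ = $30,183 → take SL $30,183. Book value $61,484.
Year 6 (final): $61,484 − $31,300 = $30,184. Book value $31,300.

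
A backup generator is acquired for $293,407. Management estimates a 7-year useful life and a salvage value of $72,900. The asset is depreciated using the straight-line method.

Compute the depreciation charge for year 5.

$31,501

Depreciable base = $293,407 − $72,900 = $220,507.
Annual expense = $220,507 / 7 = $31,501.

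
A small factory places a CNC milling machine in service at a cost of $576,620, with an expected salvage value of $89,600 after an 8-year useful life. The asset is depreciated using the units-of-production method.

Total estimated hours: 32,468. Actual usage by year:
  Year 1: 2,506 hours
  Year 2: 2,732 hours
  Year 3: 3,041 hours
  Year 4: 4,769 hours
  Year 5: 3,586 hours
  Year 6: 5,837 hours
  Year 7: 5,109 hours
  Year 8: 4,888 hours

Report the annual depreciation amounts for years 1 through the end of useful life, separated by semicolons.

$37,590; $40,980; $45,615; $71,535; $53,790; $87,555; $76,635; $73,320

Depreciable base = $576,620 − $89,600 = $487,020.
Rate = $487,020 / 32,468 hours = $15 per hour.
Year 1: 2,506 × $15 = $37,590. Book value $539,030.
Year 2: 2,732 × $15 = $40,980. Book value $498,050.
Year 3: 3,041 × $15 = $45,615. Book value $452,435.
Year 4: 4,769 × $15 = $71,535. Book value $380,900.
Year 5: 3,586 × $15 = $53,790. Book value $327,110.
Year 6: 5,837 × $15 = $87,555. Book value $239,555.
Year 7: 5,109 × $15 = $76,635. Book value $162,920.
Year 8: 4,888 × $15 = $73,320. Book value $89,600.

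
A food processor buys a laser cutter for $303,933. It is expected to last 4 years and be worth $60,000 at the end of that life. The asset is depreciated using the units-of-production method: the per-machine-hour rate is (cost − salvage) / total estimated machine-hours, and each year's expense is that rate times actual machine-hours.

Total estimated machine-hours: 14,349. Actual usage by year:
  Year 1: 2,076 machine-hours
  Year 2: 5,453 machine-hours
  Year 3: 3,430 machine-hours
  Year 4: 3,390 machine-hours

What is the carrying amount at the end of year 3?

$117,630

Depreciable base = $303,933 − $60,000 = $243,933.
Rate = $243,933 / 14,349 machine-hours = $17 per machine-hour.
Year 1: 2,076 × $17 = $35,292. Book value $268,641.
Year 2: 5,453 × $17 = $92,701. Book value $175,940.
Year 3: 3,430 × $17 = $58,310. Book value $117,630.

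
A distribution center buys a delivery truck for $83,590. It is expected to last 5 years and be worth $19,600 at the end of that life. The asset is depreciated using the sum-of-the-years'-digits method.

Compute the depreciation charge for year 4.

$8,532

Depreciable base = $83,590 − $19,600 = $63,990.
Sum of the years' digits = 5+4+3+2+1 = 15.
Year 1: $63,990 × 5/15 = $21,330. Book value $62,260.
Year 2: $63,990 × 4/15 = $17,064. Book value $45,196.
Year 3: $63,990 × 3/15 = $12,798. Book value $32,398.
Year 4: $63,990 × 2/15 = $8,532. Book value $23,866.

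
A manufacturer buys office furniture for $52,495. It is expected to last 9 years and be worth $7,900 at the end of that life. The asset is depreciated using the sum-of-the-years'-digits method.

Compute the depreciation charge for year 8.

$1,982

Depreciable base = $52,495 − $7,900 = $44,595.
Sum of the years' digits = 9+8+7+6+5+4+3+2+1 = 45.
Year 1: $44,595 × 9/45 = $8,919. Book value $43,576.
Year 2: $44,595 × 8/45 = $7,928. Book value $35,648.
Year 3: $44,595 × 7/45 = $6,937. Book value $28,711.
Year 4: $44,595 × 6/45 = $5,946. Book value $22,765.
Year 5: $44,595 × 5/45 = $4,955. Book value $17,810.
Year 6: $44,595 × 4/45 = $3,964. Book value $13,846.
Year 7: $44,595 × 3/45 = $2,973. Book value $10,873.
Year 8: $44,595 × 2/45 = $1,982. Book value $8,891.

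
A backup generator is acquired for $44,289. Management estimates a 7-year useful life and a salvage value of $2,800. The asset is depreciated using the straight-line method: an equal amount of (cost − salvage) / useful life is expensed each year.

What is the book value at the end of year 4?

$20,581

Depreciable base = $44,289 − $2,800 = $41,489.
Annual expense = $41,489 / 7 = $5,927.
End of year 1: book value $38,362.
End of year 2: book value $32,435.
End of year 3: book value $26,508.
End of year 4: book value $20,581.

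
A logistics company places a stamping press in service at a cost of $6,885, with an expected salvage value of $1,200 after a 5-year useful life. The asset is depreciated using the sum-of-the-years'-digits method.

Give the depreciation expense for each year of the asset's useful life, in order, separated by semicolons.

Depreciable base = $6,885 − $1,200 = $5,685.
Sum of the years' digits = 5+4+3+2+1 = 15.
Year 1: $5,685 × 5/15 = $1,895. Book value $4,990.
Year 2: $5,685 × 4/15 = $1,516. Book value $3,474.
Year 3: $5,685 × 3/15 = $1,137. Book value $2,337.
Year 4: $5,685 × 2/15 = $758. Book value $1,579.
Year 5: $5,685 × 1/15 = $379. Book value $1,200.

$1,895; $1,516; $1,137; $758; $379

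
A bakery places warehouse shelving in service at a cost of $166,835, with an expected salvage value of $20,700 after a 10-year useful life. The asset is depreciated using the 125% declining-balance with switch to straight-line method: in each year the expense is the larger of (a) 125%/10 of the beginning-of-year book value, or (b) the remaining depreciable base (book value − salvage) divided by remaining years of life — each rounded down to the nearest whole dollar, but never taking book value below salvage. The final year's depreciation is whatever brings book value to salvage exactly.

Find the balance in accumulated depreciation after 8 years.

$120,435

Depreciable base = $166,835 − $20,700 = $146,135.
Year 1: DB = ⌊$166,835 × 125%/10⌋ = $20,854; SL = ⌊$146,135/10⌋ = $14,613 → take DB $20,854. Book value $145,981.
Year 2: DB = ⌊$145,981 × 125%/10⌋ = $18,247; SL = ⌊$125,281/9⌋ = $13,920 → take DB $18,247. Book value $127,734.
Year 3: DB = ⌊$127,734 × 125%/10⌋ = $15,966; SL = ⌊$107,034/8⌋ = $13,379 → take DB $15,966. Book value $111,768.
Year 4: DB = ⌊$111,768 × 125%/10⌋ = $13,971; SL = ⌊$91,068/7⌋ = $13,009 → take DB $13,971. Book value $97,797.
Year 5: DB = ⌊$97,797 × 125%/10⌋ = $12,224; SL = ⌊$77,097/6⌋ = $12,849 → take SL $12,849. Book value $84,948.
Year 6: DB = ⌊$84,948 × 125%/10⌋ = $10,618; SL = ⌊$64,248/5⌋ = $12,849 → take SL $12,849. Book value $72,099.
Year 7: DB = ⌊$72,099 × 125%/10⌋ = $9,012; SL = ⌊$51,399/4⌋ = $12,849 → take SL $12,849. Book value $59,250.
Year 8: DB = ⌊$59,250 × 125%/10⌋ = $7,406; SL = ⌊$38,550/3⌋ = $12,850 → take SL $12,850. Book value $46,400.
Accumulated through year 8 = $166,835 − $46,400 = $120,435.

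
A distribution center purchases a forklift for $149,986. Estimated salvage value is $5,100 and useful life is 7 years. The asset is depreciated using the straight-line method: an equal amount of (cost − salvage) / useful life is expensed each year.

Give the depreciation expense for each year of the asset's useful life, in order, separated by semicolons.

Depreciable base = $149,986 − $5,100 = $144,886.
Annual expense = $144,886 / 7 = $20,698.
End of year 1: book value $129,288.
End of year 2: book value $108,590.
End of year 3: book value $87,892.
End of year 4: book value $67,194.
End of year 5: book value $46,496.
End of year 6: book value $25,798.
End of year 7: book value $5,100.

$20,698; $20,698; $20,698; $20,698; $20,698; $20,698; $20,698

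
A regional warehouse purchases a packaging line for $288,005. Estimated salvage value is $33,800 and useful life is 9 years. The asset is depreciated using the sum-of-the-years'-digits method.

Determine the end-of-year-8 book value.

$39,449

Depreciable base = $288,005 − $33,800 = $254,205.
Sum of the years' digits = 9+8+7+6+5+4+3+2+1 = 45.
Year 1: $254,205 × 9/45 = $50,841. Book value $237,164.
Year 2: $254,205 × 8/45 = $45,192. Book value $191,972.
Year 3: $254,205 × 7/45 = $39,543. Book value $152,429.
Year 4: $254,205 × 6/45 = $33,894. Book value $118,535.
Year 5: $254,205 × 5/45 = $28,245. Book value $90,290.
Year 6: $254,205 × 4/45 = $22,596. Book value $67,694.
Year 7: $254,205 × 3/45 = $16,947. Book value $50,747.
Year 8: $254,205 × 2/45 = $11,298. Book value $39,449.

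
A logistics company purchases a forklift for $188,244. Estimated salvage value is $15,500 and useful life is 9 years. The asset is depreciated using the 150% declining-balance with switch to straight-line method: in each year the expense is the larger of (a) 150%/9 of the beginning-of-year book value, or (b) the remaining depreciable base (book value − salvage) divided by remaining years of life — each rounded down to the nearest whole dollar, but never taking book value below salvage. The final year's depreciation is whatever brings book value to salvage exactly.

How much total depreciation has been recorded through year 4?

Depreciable base = $188,244 − $15,500 = $172,744.
Year 1: DB = ⌊$188,244 × 150%/9⌋ = $31,374; SL = ⌊$172,744/9⌋ = $19,193 → take DB $31,374. Book value $156,870.
Year 2: DB = ⌊$156,870 × 150%/9⌋ = $26,145; SL = ⌊$141,370/8⌋ = $17,671 → take DB $26,145. Book value $130,725.
Year 3: DB = ⌊$130,725 × 150%/9⌋ = $21,787; SL = ⌊$115,225/7⌋ = $16,460 → take DB $21,787. Book value $108,938.
Year 4: DB = ⌊$108,938 × 150%/9⌋ = $18,156; SL = ⌊$93,438/6⌋ = $15,573 → take DB $18,156. Book value $90,782.
Accumulated through year 4 = $188,244 − $90,782 = $97,462.

$97,462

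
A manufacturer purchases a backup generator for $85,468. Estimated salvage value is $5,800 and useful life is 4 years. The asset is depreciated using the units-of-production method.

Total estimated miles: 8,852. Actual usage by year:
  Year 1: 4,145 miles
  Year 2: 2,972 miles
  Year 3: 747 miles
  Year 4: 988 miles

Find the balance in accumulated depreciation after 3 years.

$70,776

Depreciable base = $85,468 − $5,800 = $79,668.
Rate = $79,668 / 8,852 miles = $9 per mile.
Year 1: 4,145 × $9 = $37,305. Book value $48,163.
Year 2: 2,972 × $9 = $26,748. Book value $21,415.
Year 3: 747 × $9 = $6,723. Book value $14,692.
Accumulated through year 3 = $85,468 − $14,692 = $70,776.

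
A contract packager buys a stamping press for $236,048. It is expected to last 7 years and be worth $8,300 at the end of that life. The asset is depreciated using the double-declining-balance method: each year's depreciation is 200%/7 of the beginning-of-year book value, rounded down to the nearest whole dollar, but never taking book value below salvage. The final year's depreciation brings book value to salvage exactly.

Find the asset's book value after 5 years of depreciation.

Depreciable base = $236,048 − $8,300 = $227,748.
Year 1: ⌊$236,048 × 200%/7⌋ = $67,442. Book value $168,606.
Year 2: ⌊$168,606 × 200%/7⌋ = $48,173. Book value $120,433.
Year 3: ⌊$120,433 × 200%/7⌋ = $34,409. Book value $86,024.
Year 4: ⌊$86,024 × 200%/7⌋ = $24,578. Book value $61,446.
Year 5: ⌊$61,446 × 200%/7⌋ = $17,556. Book value $43,890.

$43,890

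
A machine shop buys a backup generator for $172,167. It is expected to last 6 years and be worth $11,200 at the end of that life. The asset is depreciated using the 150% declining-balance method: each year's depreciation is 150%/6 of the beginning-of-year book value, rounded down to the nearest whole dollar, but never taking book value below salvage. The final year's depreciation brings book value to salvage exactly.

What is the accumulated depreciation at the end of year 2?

$75,322

Depreciable base = $172,167 − $11,200 = $160,967.
Year 1: ⌊$172,167 × 150%/6⌋ = $43,041. Book value $129,126.
Year 2: ⌊$129,126 × 150%/6⌋ = $32,281. Book value $96,845.
Accumulated through year 2 = $172,167 − $96,845 = $75,322.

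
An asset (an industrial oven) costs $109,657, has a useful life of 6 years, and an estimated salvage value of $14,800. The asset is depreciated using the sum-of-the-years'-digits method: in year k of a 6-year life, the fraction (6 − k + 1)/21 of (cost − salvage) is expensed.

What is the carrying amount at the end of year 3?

Depreciable base = $109,657 − $14,800 = $94,857.
Sum of the years' digits = 6+5+4+3+2+1 = 21.
Year 1: $94,857 × 6/21 = $27,102. Book value $82,555.
Year 2: $94,857 × 5/21 = $22,585. Book value $59,970.
Year 3: $94,857 × 4/21 = $18,068. Book value $41,902.

$41,902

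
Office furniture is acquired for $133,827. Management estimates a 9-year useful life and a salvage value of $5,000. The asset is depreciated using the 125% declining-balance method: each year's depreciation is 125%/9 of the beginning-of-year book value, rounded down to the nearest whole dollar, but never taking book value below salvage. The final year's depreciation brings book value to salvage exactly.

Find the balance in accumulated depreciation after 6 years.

$79,262

Depreciable base = $133,827 − $5,000 = $128,827.
Year 1: ⌊$133,827 × 125%/9⌋ = $18,587. Book value $115,240.
Year 2: ⌊$115,240 × 125%/9⌋ = $16,005. Book value $99,235.
Year 3: ⌊$99,235 × 125%/9⌋ = $13,782. Book value $85,453.
Year 4: ⌊$85,453 × 125%/9⌋ = $11,868. Book value $73,585.
Year 5: ⌊$73,585 × 125%/9⌋ = $10,220. Book value $63,365.
Year 6: ⌊$63,365 × 125%/9⌋ = $8,800. Book value $54,565.
Accumulated through year 6 = $133,827 − $54,565 = $79,262.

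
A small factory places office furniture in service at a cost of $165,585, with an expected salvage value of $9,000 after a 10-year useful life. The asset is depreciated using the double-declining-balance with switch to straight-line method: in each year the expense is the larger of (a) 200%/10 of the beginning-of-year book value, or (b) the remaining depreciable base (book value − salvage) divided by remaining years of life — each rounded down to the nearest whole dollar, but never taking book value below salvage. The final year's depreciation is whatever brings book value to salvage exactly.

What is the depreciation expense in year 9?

Depreciable base = $165,585 − $9,000 = $156,585.
Year 1: DB = ⌊$165,585 × 200%/10⌋ = $33,117; SL = ⌊$156,585/10⌋ = $15,658 → take DB $33,117. Book value $132,468.
Year 2: DB = ⌊$132,468 × 200%/10⌋ = $26,493; SL = ⌊$123,468/9⌋ = $13,718 → take DB $26,493. Book value $105,975.
Year 3: DB = ⌊$105,975 × 200%/10⌋ = $21,195; SL = ⌊$96,975/8⌋ = $12,121 → take DB $21,195. Book value $84,780.
Year 4: DB = ⌊$84,780 × 200%/10⌋ = $16,956; SL = ⌊$75,780/7⌋ = $10,825 → take DB $16,956. Book value $67,824.
Year 5: DB = ⌊$67,824 × 200%/10⌋ = $13,564; SL = ⌊$58,824/6⌋ = $9,804 → take DB $13,564. Book value $54,260.
Year 6: DB = ⌊$54,260 × 200%/10⌋ = $10,852; SL = ⌊$45,260/5⌋ = $9,052 → take DB $10,852. Book value $43,408.
Year 7: DB = ⌊$43,408 × 200%/10⌋ = $8,681; SL = ⌊$34,408/4⌋ = $8,602 → take DB $8,681. Book value $34,727.
Year 8: DB = ⌊$34,727 × 200%/10⌋ = $6,945; SL = ⌊$25,727/3⌋ = $8,575 → take SL $8,575. Book value $26,152.
Year 9: DB = ⌊$26,152 × 200%/10⌋ = $5,230; SL = ⌊$17,152/2⌋ = $8,576 → take SL $8,576. Book value $17,576.

$8,576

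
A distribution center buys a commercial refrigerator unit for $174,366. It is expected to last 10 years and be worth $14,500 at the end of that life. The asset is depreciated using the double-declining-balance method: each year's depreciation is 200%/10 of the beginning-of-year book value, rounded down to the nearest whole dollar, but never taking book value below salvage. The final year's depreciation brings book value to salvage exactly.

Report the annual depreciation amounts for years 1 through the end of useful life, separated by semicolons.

Depreciable base = $174,366 − $14,500 = $159,866.
Year 1: ⌊$174,366 × 200%/10⌋ = $34,873. Book value $139,493.
Year 2: ⌊$139,493 × 200%/10⌋ = $27,898. Book value $111,595.
Year 3: ⌊$111,595 × 200%/10⌋ = $22,319. Book value $89,276.
Year 4: ⌊$89,276 × 200%/10⌋ = $17,855. Book value $71,421.
Year 5: ⌊$71,421 × 200%/10⌋ = $14,284. Book value $57,137.
Year 6: ⌊$57,137 × 200%/10⌋ = $11,427. Book value $45,710.
Year 7: ⌊$45,710 × 200%/10⌋ = $9,142. Book value $36,568.
Year 8: ⌊$36,568 × 200%/10⌋ = $7,313. Book value $29,255.
Year 9: ⌊$29,255 × 200%/10⌋ = $5,851. Book value $23,404.
Year 10 (final): $23,404 − $14,500 = $8,904. Book value $14,500.

$34,873; $27,898; $22,319; $17,855; $14,284; $11,427; $9,142; $7,313; $5,851; $8,904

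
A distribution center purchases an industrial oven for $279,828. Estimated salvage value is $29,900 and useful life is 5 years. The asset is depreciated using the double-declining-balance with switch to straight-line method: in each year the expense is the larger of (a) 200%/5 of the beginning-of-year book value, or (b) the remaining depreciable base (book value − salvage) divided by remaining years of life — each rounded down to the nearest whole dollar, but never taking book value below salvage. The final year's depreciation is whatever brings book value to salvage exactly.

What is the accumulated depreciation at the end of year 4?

Depreciable base = $279,828 − $29,900 = $249,928.
Year 1: DB = ⌊$279,828 × 200%/5⌋ = $111,931; SL = ⌊$249,928/5⌋ = $49,985 → take DB $111,931. Book value $167,897.
Year 2: DB = ⌊$167,897 × 200%/5⌋ = $67,158; SL = ⌊$137,997/4⌋ = $34,499 → take DB $67,158. Book value $100,739.
Year 3: DB = ⌊$100,739 × 200%/5⌋ = $40,295; SL = ⌊$70,839/3⌋ = $23,613 → take DB $40,295. Book value $60,444.
Year 4: DB = ⌊$60,444 × 200%/5⌋ = $24,177; SL = ⌊$30,544/2⌋ = $15,272 → take DB $24,177. Book value $36,267.
Accumulated through year 4 = $279,828 − $36,267 = $243,561.

$243,561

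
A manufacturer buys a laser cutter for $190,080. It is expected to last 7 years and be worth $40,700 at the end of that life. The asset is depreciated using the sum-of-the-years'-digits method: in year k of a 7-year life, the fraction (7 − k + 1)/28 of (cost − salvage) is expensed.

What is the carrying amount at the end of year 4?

$72,710

Depreciable base = $190,080 − $40,700 = $149,380.
Sum of the years' digits = 7+6+5+4+3+2+1 = 28.
Year 1: $149,380 × 7/28 = $37,345. Book value $152,735.
Year 2: $149,380 × 6/28 = $32,010. Book value $120,725.
Year 3: $149,380 × 5/28 = $26,675. Book value $94,050.
Year 4: $149,380 × 4/28 = $21,340. Book value $72,710.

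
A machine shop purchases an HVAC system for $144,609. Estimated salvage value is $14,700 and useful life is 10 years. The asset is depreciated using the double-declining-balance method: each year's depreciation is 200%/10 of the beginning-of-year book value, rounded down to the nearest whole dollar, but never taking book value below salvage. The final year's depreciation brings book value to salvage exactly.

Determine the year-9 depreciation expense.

Depreciable base = $144,609 − $14,700 = $129,909.
Year 1: ⌊$144,609 × 200%/10⌋ = $28,921. Book value $115,688.
Year 2: ⌊$115,688 × 200%/10⌋ = $23,137. Book value $92,551.
Year 3: ⌊$92,551 × 200%/10⌋ = $18,510. Book value $74,041.
Year 4: ⌊$74,041 × 200%/10⌋ = $14,808. Book value $59,233.
Year 5: ⌊$59,233 × 200%/10⌋ = $11,846. Book value $47,387.
Year 6: ⌊$47,387 × 200%/10⌋ = $9,477. Book value $37,910.
Year 7: ⌊$37,910 × 200%/10⌋ = $7,582. Book value $30,328.
Year 8: ⌊$30,328 × 200%/10⌋ = $6,065. Book value $24,263.
Year 9: ⌊$24,263 × 200%/10⌋ = $4,852. Book value $19,411.

$4,852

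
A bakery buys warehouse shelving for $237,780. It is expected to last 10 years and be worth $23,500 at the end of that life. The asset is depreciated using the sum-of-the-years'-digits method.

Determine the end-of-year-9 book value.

$27,396

Depreciable base = $237,780 − $23,500 = $214,280.
Sum of the years' digits = 10+9+8+7+6+5+4+3+2+1 = 55.
Year 1: $214,280 × 10/55 = $38,960. Book value $198,820.
Year 2: $214,280 × 9/55 = $35,064. Book value $163,756.
Year 3: $214,280 × 8/55 = $31,168. Book value $132,588.
Year 4: $214,280 × 7/55 = $27,272. Book value $105,316.
Year 5: $214,280 × 6/55 = $23,376. Book value $81,940.
Year 6: $214,280 × 5/55 = $19,480. Book value $62,460.
Year 7: $214,280 × 4/55 = $15,584. Book value $46,876.
Year 8: $214,280 × 3/55 = $11,688. Book value $35,188.
Year 9: $214,280 × 2/55 = $7,792. Book value $27,396.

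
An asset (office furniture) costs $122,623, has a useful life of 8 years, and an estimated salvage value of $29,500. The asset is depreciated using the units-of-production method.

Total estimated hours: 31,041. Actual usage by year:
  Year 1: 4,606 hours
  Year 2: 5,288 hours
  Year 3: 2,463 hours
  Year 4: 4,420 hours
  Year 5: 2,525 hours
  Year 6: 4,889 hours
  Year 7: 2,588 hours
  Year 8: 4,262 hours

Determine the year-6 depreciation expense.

Depreciable base = $122,623 − $29,500 = $93,123.
Rate = $93,123 / 31,041 hours = $3 per hour.
Year 1: 4,606 × $3 = $13,818. Book value $108,805.
Year 2: 5,288 × $3 = $15,864. Book value $92,941.
Year 3: 2,463 × $3 = $7,389. Book value $85,552.
Year 4: 4,420 × $3 = $13,260. Book value $72,292.
Year 5: 2,525 × $3 = $7,575. Book value $64,717.
Year 6: 4,889 × $3 = $14,667. Book value $50,050.

$14,667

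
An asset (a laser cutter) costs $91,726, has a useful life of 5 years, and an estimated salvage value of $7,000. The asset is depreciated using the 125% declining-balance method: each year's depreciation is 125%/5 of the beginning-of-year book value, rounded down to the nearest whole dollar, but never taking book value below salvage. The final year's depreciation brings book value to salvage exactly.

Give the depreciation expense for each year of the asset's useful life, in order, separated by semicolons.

$22,931; $17,198; $12,899; $9,674; $22,024

Depreciable base = $91,726 − $7,000 = $84,726.
Year 1: ⌊$91,726 × 125%/5⌋ = $22,931. Book value $68,795.
Year 2: ⌊$68,795 × 125%/5⌋ = $17,198. Book value $51,597.
Year 3: ⌊$51,597 × 125%/5⌋ = $12,899. Book value $38,698.
Year 4: ⌊$38,698 × 125%/5⌋ = $9,674. Book value $29,024.
Year 5 (final): $29,024 − $7,000 = $22,024. Book value $7,000.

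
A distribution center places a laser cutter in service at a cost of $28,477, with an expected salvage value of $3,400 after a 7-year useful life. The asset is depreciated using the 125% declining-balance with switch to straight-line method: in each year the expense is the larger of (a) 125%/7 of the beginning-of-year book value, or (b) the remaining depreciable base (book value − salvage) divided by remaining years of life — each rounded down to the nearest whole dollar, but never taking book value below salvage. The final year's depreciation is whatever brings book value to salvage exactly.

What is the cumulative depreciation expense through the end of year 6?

$21,981

Depreciable base = $28,477 − $3,400 = $25,077.
Year 1: DB = ⌊$28,477 × 125%/7⌋ = $5,085; SL = ⌊$25,077/7⌋ = $3,582 → take DB $5,085. Book value $23,392.
Year 2: DB = ⌊$23,392 × 125%/7⌋ = $4,177; SL = ⌊$19,992/6⌋ = $3,332 → take DB $4,177. Book value $19,215.
Year 3: DB = ⌊$19,215 × 125%/7⌋ = $3,431; SL = ⌊$15,815/5⌋ = $3,163 → take DB $3,431. Book value $15,784.
Year 4: DB = ⌊$15,784 × 125%/7⌋ = $2,818; SL = ⌊$12,384/4⌋ = $3,096 → take SL $3,096. Book value $12,688.
Year 5: DB = ⌊$12,688 × 125%/7⌋ = $2,265; SL = ⌊$9,288/3⌋ = $3,096 → take SL $3,096. Book value $9,592.
Year 6: DB = ⌊$9,592 × 125%/7⌋ = $1,712; SL = ⌊$6,192/2⌋ = $3,096 → take SL $3,096. Book value $6,496.
Accumulated through year 6 = $28,477 − $6,496 = $21,981.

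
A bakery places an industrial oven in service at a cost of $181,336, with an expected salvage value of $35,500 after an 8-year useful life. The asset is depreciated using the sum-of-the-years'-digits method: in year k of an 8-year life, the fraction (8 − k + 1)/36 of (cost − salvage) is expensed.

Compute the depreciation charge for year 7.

Depreciable base = $181,336 − $35,500 = $145,836.
Sum of the years' digits = 8+7+6+5+4+3+2+1 = 36.
Year 1: $145,836 × 8/36 = $32,408. Book value $148,928.
Year 2: $145,836 × 7/36 = $28,357. Book value $120,571.
Year 3: $145,836 × 6/36 = $24,306. Book value $96,265.
Year 4: $145,836 × 5/36 = $20,255. Book value $76,010.
Year 5: $145,836 × 4/36 = $16,204. Book value $59,806.
Year 6: $145,836 × 3/36 = $12,153. Book value $47,653.
Year 7: $145,836 × 2/36 = $8,102. Book value $39,551.

$8,102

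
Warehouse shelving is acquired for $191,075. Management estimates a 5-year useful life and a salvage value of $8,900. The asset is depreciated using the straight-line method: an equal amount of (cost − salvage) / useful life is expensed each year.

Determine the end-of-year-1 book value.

$154,640

Depreciable base = $191,075 − $8,900 = $182,175.
Annual expense = $182,175 / 5 = $36,435.
End of year 1: book value $154,640.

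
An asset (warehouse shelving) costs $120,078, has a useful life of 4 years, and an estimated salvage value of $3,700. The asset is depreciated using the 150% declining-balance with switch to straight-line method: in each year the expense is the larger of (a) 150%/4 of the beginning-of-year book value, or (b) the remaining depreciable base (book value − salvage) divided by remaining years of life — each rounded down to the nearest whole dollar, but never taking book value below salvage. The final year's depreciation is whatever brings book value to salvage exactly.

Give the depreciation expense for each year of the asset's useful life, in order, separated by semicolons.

Depreciable base = $120,078 − $3,700 = $116,378.
Year 1: DB = ⌊$120,078 × 150%/4⌋ = $45,029; SL = ⌊$116,378/4⌋ = $29,094 → take DB $45,029. Book value $75,049.
Year 2: DB = ⌊$75,049 × 150%/4⌋ = $28,143; SL = ⌊$71,349/3⌋ = $23,783 → take DB $28,143. Book value $46,906.
Year 3: DB = ⌊$46,906 × 150%/4⌋ = $17,589; SL = ⌊$43,206/2⌋ = $21,603 → take SL $21,603. Book value $25,303.
Year 4 (final): $25,303 − $3,700 = $21,603. Book value $3,700.

$45,029; $28,143; $21,603; $21,603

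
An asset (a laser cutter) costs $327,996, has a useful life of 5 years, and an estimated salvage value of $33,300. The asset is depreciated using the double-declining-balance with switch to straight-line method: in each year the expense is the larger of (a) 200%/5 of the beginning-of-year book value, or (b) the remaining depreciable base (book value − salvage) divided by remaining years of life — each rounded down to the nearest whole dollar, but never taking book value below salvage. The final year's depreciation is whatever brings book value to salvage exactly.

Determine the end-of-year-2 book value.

$118,079

Depreciable base = $327,996 − $33,300 = $294,696.
Year 1: DB = ⌊$327,996 × 200%/5⌋ = $131,198; SL = ⌊$294,696/5⌋ = $58,939 → take DB $131,198. Book value $196,798.
Year 2: DB = ⌊$196,798 × 200%/5⌋ = $78,719; SL = ⌊$163,498/4⌋ = $40,874 → take DB $78,719. Book value $118,079.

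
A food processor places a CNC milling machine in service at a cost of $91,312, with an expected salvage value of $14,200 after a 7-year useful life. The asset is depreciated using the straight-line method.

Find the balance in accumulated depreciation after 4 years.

$44,064

Depreciable base = $91,312 − $14,200 = $77,112.
Annual expense = $77,112 / 7 = $11,016.
End of year 1: book value $80,296.
End of year 2: book value $69,280.
End of year 3: book value $58,264.
End of year 4: book value $47,248.
Accumulated through year 4 = $91,312 − $47,248 = $44,064.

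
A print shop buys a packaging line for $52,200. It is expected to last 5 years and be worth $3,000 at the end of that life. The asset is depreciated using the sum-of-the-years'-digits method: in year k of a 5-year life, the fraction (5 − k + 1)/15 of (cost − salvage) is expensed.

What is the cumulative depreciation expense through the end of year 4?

Depreciable base = $52,200 − $3,000 = $49,200.
Sum of the years' digits = 5+4+3+2+1 = 15.
Year 1: $49,200 × 5/15 = $16,400. Book value $35,800.
Year 2: $49,200 × 4/15 = $13,120. Book value $22,680.
Year 3: $49,200 × 3/15 = $9,840. Book value $12,840.
Year 4: $49,200 × 2/15 = $6,560. Book value $6,280.
Accumulated through year 4 = $52,200 − $6,280 = $45,920.

$45,920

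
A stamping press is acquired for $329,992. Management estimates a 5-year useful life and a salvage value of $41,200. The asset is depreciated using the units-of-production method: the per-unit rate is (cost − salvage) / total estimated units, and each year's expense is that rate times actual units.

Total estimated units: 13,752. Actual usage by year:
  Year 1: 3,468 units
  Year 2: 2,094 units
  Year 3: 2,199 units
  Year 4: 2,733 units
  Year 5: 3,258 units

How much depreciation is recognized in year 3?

$46,179

Depreciable base = $329,992 − $41,200 = $288,792.
Rate = $288,792 / 13,752 units = $21 per unit.
Year 1: 3,468 × $21 = $72,828. Book value $257,164.
Year 2: 2,094 × $21 = $43,974. Book value $213,190.
Year 3: 2,199 × $21 = $46,179. Book value $167,011.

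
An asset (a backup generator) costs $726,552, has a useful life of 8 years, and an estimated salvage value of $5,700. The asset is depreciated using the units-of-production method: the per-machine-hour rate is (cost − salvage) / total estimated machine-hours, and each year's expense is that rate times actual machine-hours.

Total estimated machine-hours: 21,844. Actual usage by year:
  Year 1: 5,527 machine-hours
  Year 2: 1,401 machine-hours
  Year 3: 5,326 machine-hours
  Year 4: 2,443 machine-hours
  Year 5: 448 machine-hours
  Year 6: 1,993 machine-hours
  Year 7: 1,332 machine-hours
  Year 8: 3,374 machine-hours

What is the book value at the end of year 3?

Depreciable base = $726,552 − $5,700 = $720,852.
Rate = $720,852 / 21,844 machine-hours = $33 per machine-hour.
Year 1: 5,527 × $33 = $182,391. Book value $544,161.
Year 2: 1,401 × $33 = $46,233. Book value $497,928.
Year 3: 5,326 × $33 = $175,758. Book value $322,170.

$322,170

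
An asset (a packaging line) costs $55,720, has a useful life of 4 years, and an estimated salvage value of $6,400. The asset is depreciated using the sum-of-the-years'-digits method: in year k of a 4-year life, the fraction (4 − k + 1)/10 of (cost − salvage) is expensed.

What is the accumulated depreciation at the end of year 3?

$44,388

Depreciable base = $55,720 − $6,400 = $49,320.
Sum of the years' digits = 4+3+2+1 = 10.
Year 1: $49,320 × 4/10 = $19,728. Book value $35,992.
Year 2: $49,320 × 3/10 = $14,796. Book value $21,196.
Year 3: $49,320 × 2/10 = $9,864. Book value $11,332.
Accumulated through year 3 = $55,720 − $11,332 = $44,388.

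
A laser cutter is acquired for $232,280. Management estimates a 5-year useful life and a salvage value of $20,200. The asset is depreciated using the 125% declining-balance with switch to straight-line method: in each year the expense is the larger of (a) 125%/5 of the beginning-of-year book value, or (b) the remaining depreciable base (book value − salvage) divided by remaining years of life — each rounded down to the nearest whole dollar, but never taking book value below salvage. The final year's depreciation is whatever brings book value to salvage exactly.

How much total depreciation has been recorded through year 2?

$101,622

Depreciable base = $232,280 − $20,200 = $212,080.
Year 1: DB = ⌊$232,280 × 125%/5⌋ = $58,070; SL = ⌊$212,080/5⌋ = $42,416 → take DB $58,070. Book value $174,210.
Year 2: DB = ⌊$174,210 × 125%/5⌋ = $43,552; SL = ⌊$154,010/4⌋ = $38,502 → take DB $43,552. Book value $130,658.
Accumulated through year 2 = $232,280 − $130,658 = $101,622.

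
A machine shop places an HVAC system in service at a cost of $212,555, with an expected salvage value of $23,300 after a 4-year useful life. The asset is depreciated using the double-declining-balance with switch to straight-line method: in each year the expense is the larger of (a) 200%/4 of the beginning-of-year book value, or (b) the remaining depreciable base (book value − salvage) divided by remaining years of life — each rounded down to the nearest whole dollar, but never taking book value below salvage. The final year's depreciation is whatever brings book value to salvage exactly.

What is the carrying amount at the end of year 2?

$53,139

Depreciable base = $212,555 − $23,300 = $189,255.
Year 1: DB = ⌊$212,555 × 200%/4⌋ = $106,277; SL = ⌊$189,255/4⌋ = $47,313 → take DB $106,277. Book value $106,278.
Year 2: DB = ⌊$106,278 × 200%/4⌋ = $53,139; SL = ⌊$82,978/3⌋ = $27,659 → take DB $53,139. Book value $53,139.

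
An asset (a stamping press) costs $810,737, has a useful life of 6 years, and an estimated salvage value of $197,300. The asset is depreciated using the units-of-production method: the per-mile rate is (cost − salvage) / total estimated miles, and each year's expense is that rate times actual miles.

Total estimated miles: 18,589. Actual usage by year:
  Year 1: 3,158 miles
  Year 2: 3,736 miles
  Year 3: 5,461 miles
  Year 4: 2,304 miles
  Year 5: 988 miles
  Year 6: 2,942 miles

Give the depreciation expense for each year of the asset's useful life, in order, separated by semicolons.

$104,214; $123,288; $180,213; $76,032; $32,604; $97,086

Depreciable base = $810,737 − $197,300 = $613,437.
Rate = $613,437 / 18,589 miles = $33 per mile.
Year 1: 3,158 × $33 = $104,214. Book value $706,523.
Year 2: 3,736 × $33 = $123,288. Book value $583,235.
Year 3: 5,461 × $33 = $180,213. Book value $403,022.
Year 4: 2,304 × $33 = $76,032. Book value $326,990.
Year 5: 988 × $33 = $32,604. Book value $294,386.
Year 6: 2,942 × $33 = $97,086. Book value $197,300.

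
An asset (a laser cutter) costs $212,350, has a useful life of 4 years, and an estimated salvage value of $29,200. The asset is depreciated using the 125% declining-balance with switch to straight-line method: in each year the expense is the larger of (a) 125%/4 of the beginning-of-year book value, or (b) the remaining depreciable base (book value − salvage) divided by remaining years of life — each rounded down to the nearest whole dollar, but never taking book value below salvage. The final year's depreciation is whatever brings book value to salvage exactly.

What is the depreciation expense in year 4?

Depreciable base = $212,350 − $29,200 = $183,150.
Year 1: DB = ⌊$212,350 × 125%/4⌋ = $66,359; SL = ⌊$183,150/4⌋ = $45,787 → take DB $66,359. Book value $145,991.
Year 2: DB = ⌊$145,991 × 125%/4⌋ = $45,622; SL = ⌊$116,791/3⌋ = $38,930 → take DB $45,622. Book value $100,369.
Year 3: DB = ⌊$100,369 × 125%/4⌋ = $31,365; SL = ⌊$71,169/2⌋ = $35,584 → take SL $35,584. Book value $64,785.
Year 4 (final): $64,785 − $29,200 = $35,585. Book value $29,200.

$35,585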